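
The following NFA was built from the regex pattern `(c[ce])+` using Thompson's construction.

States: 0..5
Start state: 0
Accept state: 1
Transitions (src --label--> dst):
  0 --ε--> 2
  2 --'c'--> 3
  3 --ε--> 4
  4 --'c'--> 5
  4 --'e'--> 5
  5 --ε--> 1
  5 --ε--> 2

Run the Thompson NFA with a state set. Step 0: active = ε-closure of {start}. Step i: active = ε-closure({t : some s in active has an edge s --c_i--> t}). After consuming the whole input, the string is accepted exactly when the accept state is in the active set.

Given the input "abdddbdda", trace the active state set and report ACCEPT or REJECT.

Answer: REJECT

Derivation:
start: ε-closure({0}) = {0,2}
'a' @ 1: {}  — state set empty
rest 'bdddbdda' ignored (set empty)
final: {}; accept 1 not in set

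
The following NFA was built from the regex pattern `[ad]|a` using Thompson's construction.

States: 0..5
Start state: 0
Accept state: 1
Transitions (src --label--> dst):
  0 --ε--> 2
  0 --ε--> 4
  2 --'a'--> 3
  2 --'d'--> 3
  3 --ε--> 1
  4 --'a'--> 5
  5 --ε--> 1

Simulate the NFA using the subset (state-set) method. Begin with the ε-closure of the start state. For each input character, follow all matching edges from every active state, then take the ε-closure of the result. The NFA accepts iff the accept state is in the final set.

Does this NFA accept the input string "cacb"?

S₀ = ε-closure({0}) = {0,2,4}
'c' @ 1: {}  — no active states
rest 'acb' ignored (set empty)
end set {} — state 1 not in

Answer: REJECT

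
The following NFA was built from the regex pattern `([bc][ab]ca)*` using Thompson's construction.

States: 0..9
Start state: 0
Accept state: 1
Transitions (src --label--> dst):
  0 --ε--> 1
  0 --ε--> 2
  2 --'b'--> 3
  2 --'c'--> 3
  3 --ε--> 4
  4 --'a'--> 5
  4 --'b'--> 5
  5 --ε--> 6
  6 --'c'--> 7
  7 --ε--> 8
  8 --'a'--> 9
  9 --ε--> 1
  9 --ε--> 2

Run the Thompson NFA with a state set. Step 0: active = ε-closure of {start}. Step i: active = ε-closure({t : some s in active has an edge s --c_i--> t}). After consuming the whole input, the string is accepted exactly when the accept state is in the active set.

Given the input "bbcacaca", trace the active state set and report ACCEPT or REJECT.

Answer: ACCEPT

Trace:
S₀ = ε-closure({0}) = {0,1,2}
'b' @ 1: {3,4}
'b' @ 2: {5,6}
'c' @ 3: {7,8}
'a' @ 4: {1,2,9}  ✓accept
'c' @ 5: {3,4}
'a' @ 6: {5,6}
'c' @ 7: {7,8}
'a' @ 8: {1,2,9}  ✓accept
after full input: {1,2,9}  (accept=1 in)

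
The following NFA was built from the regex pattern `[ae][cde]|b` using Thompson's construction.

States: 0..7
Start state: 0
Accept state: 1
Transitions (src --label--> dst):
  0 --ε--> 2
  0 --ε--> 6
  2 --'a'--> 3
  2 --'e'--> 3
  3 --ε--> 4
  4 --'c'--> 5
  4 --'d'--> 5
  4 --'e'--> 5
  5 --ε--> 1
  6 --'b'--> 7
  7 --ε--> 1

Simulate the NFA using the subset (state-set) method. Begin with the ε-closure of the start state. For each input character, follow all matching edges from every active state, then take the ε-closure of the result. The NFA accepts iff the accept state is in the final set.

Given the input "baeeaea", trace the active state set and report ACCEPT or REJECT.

initial (ε-close {0}): {0,2,6}
'b' @ 1: {1,7}  ✓accept
'a' @ 2: {}  — state set empty
rest 'eeaea' ignored (set empty)
final: {}; accept 1 not in set

Answer: REJECT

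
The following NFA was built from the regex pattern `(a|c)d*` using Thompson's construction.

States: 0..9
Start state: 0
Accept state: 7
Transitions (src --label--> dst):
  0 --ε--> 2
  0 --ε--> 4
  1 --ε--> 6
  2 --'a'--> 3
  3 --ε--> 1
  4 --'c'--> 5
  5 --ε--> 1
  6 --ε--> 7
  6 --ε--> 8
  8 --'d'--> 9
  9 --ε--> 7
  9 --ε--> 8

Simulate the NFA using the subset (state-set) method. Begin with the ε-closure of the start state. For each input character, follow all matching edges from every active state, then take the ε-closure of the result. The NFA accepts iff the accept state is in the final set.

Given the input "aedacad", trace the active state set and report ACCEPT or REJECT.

start: ε-closure({0}) = {0,2,4}
'a' @ 1: {1,3,6,7,8}  [accepting]
'e' @ 2: {}  — dead — no transitions
rest 'dacad' ignored (set empty)
after full input: {}  (accept=7 not in)

Answer: REJECT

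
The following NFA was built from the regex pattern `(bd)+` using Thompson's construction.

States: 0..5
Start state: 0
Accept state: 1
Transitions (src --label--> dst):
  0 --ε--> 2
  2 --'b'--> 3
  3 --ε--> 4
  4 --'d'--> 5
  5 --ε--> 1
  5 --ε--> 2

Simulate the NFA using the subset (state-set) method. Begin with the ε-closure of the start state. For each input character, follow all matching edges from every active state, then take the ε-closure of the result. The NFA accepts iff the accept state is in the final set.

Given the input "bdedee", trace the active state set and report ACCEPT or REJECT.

Answer: REJECT

Derivation:
initial (ε-close {0}): {0,2}
'b' @ 1: {3,4}
'd' @ 2: {1,2,5}  [accepting]
'e' @ 3: {}  — dead — no transitions
rest 'dee' ignored (set empty)
after full input: {}  (accept=1 not in)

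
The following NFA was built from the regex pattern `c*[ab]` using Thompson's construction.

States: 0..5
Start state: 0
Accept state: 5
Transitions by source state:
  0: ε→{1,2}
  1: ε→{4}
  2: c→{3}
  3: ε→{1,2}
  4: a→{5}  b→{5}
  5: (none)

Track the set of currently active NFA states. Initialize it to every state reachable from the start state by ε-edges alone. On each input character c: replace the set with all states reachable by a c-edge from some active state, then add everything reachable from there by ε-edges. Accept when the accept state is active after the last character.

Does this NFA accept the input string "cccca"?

S₀ = ε-closure({0}) = {0,1,2,4}
'c' @ 1: {1,2,3,4}
'c' @ 2: {1,2,3,4}
'c' @ 3: {1,2,3,4}
'c' @ 4: {1,2,3,4}
'a' @ 5: {5}  (accept∈set)
after full input: {5}  (accept=5 in)

Answer: ACCEPT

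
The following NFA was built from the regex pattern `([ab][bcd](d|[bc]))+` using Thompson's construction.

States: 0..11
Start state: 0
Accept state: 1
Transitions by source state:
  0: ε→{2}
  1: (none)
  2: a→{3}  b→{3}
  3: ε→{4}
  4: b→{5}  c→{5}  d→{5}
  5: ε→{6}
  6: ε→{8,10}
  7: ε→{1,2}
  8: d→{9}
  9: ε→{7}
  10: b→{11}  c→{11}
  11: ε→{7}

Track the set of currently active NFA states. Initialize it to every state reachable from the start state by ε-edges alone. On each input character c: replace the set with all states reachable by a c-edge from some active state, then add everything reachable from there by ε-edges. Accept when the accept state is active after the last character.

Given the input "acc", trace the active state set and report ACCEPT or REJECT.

S₀ = ε-closure({0}) = {0,2}
'a' @ 1: {3,4}
'c' @ 2: {5,6,8,10}
'c' @ 3: {1,2,7,11}  (accept∈set)
final: {1,2,7,11}; accept 1 in set

Answer: ACCEPT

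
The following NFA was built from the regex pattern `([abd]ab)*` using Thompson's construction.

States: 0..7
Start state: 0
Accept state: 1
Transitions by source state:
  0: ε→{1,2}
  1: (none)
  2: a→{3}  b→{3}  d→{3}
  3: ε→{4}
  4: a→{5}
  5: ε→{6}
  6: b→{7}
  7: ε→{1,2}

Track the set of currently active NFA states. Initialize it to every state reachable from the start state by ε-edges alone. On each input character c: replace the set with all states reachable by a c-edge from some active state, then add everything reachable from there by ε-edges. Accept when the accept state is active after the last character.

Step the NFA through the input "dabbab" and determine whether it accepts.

initial (ε-close {0}): {0,1,2}
'd' @ 1: {3,4}
'a' @ 2: {5,6}
'b' @ 3: {1,2,7}  [accepting]
'b' @ 4: {3,4}
'a' @ 5: {5,6}
'b' @ 6: {1,2,7}  [accepting]
final: {1,2,7}; accept 1 in set

Answer: ACCEPT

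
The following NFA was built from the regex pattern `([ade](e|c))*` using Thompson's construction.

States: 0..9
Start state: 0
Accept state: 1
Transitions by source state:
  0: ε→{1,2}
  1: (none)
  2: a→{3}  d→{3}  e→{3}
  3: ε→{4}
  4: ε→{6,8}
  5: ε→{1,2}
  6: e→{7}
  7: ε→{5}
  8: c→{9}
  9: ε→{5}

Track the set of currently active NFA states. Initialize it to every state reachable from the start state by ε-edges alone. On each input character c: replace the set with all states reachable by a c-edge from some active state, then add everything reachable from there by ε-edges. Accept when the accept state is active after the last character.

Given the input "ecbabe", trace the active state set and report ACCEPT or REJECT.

Answer: REJECT

Derivation:
S₀ = ε-closure({0}) = {0,1,2}
'e' @ 1: {3,4,6,8}
'c' @ 2: {1,2,5,9}  ✓accept
'b' @ 3: {}  — dead — no transitions
rest 'abe' ignored (set empty)
final: {}; accept 1 not in set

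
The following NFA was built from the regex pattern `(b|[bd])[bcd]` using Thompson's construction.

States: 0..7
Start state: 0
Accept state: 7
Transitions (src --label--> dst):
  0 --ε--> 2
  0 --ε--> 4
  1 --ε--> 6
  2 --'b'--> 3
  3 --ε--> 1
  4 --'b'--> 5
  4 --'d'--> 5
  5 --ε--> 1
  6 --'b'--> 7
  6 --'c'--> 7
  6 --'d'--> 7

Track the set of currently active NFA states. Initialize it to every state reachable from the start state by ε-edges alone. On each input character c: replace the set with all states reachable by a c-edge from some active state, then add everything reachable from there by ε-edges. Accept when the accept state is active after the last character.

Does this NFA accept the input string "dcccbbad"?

initial (ε-close {0}): {0,2,4}
'd' @ 1: {1,5,6}
'c' @ 2: {7}  ✓accept
'c' @ 3: {}  — no active states
rest 'cbbad' ignored (set empty)
final: {}; accept 7 not in set

Answer: REJECT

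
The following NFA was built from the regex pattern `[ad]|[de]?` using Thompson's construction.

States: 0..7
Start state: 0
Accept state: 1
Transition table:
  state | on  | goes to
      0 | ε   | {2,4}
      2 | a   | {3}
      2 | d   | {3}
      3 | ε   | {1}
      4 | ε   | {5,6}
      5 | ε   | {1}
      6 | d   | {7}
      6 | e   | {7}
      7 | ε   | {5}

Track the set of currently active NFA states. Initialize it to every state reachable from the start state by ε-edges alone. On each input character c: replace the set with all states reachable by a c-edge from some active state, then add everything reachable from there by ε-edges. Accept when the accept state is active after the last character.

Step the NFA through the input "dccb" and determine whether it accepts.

initial (ε-close {0}): {0,1,2,4,5,6}
'd' @ 1: {1,3,5,7}  ✓accept
'c' @ 2: {}  — dead — no transitions
rest 'cb' ignored (set empty)
after full input: {}  (accept=1 not in)

Answer: REJECT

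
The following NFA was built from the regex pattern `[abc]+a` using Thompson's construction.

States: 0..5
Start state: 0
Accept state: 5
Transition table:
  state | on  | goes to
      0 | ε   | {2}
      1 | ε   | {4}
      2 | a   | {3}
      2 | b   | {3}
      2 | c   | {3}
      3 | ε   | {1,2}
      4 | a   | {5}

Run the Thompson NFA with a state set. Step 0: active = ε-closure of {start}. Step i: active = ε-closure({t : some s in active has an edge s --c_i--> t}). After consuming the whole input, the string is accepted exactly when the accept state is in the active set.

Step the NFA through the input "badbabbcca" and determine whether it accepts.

S₀ = ε-closure({0}) = {0,2}
'b' @ 1: {1,2,3,4}
'a' @ 2: {1,2,3,4,5}  [accepting]
'd' @ 3: {}  — dead — no transitions
rest 'babbcca' ignored (set empty)
end set {} — state 5 not in

Answer: REJECT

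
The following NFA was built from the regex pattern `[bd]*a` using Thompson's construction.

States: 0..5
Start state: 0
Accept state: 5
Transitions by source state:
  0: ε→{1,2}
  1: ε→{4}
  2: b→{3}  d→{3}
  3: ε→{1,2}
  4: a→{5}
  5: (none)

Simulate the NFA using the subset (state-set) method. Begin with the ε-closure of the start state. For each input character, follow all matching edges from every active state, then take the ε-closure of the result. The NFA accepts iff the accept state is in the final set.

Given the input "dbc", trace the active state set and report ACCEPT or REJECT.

Answer: REJECT

Derivation:
start: ε-closure({0}) = {0,1,2,4}
'd' @ 1: {1,2,3,4}
'b' @ 2: {1,2,3,4}
'c' @ 3: {}  — no active states
end set {} — state 5 not in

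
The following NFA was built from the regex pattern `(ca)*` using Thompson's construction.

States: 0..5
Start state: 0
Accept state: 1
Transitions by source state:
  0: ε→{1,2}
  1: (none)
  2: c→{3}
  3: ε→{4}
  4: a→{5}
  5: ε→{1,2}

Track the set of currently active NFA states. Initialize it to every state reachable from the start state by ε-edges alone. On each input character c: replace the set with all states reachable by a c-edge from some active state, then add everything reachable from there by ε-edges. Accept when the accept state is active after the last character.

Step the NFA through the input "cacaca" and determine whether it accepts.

initial (ε-close {0}): {0,1,2}
'c' @ 1: {3,4}
'a' @ 2: {1,2,5}  [accepting]
'c' @ 3: {3,4}
'a' @ 4: {1,2,5}  [accepting]
'c' @ 5: {3,4}
'a' @ 6: {1,2,5}  [accepting]
final: {1,2,5}; accept 1 in set

Answer: ACCEPT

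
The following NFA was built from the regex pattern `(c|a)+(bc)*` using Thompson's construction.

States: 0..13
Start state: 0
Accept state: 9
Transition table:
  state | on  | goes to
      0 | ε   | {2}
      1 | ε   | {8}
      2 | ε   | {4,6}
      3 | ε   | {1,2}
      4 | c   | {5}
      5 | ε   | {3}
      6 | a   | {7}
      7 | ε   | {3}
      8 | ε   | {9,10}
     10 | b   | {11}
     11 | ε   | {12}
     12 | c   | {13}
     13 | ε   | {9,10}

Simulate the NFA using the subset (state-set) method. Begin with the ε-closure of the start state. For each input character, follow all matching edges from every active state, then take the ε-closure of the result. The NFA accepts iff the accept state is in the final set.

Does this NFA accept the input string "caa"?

start: ε-closure({0}) = {0,2,4,6}
'c' @ 1: {1,2,3,4,5,6,8,9,10}  ✓accept
'a' @ 2: {1,2,3,4,6,7,8,9,10}  ✓accept
'a' @ 3: {1,2,3,4,6,7,8,9,10}  ✓accept
after full input: {1,2,3,4,6,7,8,9,10}  (accept=9 in)

Answer: ACCEPT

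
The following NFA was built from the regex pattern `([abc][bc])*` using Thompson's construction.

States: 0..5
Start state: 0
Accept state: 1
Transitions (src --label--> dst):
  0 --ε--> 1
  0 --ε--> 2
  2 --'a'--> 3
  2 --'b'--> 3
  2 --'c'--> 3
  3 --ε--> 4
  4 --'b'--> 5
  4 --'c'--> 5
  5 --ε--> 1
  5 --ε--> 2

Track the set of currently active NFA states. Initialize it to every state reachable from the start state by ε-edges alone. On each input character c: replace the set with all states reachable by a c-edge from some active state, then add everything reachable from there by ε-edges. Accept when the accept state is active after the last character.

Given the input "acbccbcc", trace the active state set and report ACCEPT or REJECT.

Answer: ACCEPT

Derivation:
start: ε-closure({0}) = {0,1,2}
'a' @ 1: {3,4}
'c' @ 2: {1,2,5}  ✓accept
'b' @ 3: {3,4}
'c' @ 4: {1,2,5}  ✓accept
'c' @ 5: {3,4}
'b' @ 6: {1,2,5}  ✓accept
'c' @ 7: {3,4}
'c' @ 8: {1,2,5}  ✓accept
end set {1,2,5} — state 1 in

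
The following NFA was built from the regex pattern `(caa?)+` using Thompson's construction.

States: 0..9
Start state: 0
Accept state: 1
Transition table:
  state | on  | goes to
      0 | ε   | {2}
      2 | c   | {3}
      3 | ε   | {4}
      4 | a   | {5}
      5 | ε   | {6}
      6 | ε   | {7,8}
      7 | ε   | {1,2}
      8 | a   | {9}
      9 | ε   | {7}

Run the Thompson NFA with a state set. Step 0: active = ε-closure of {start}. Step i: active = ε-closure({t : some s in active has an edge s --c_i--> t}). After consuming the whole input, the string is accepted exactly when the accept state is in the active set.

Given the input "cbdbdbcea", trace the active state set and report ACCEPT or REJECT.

Answer: REJECT

Trace:
S₀ = ε-closure({0}) = {0,2}
'c' @ 1: {3,4}
'b' @ 2: {}  — no active states
rest 'dbdbcea' ignored (set empty)
end set {} — state 1 not in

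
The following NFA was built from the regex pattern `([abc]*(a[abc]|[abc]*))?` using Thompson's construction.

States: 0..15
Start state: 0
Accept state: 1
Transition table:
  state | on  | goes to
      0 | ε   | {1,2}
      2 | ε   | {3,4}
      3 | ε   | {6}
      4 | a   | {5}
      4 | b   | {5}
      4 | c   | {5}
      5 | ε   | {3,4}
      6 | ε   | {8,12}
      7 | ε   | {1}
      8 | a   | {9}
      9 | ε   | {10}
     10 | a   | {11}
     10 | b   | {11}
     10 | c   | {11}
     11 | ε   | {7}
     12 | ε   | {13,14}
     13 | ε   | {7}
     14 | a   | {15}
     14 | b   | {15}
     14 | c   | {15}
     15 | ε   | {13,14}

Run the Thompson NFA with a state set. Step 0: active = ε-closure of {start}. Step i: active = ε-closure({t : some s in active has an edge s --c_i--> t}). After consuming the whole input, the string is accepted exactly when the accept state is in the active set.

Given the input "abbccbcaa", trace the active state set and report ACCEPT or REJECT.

start: ε-closure({0}) = {0,1,2,3,4,6,7,8,12,13,14}
'a' @ 1: {1,3,4,5,6,7,8,9,10,12,13,14,15}  (accept∈set)
'b' @ 2: {1,3,4,5,6,7,8,11,12,13,14,15}  (accept∈set)
'b' @ 3: {1,3,4,5,6,7,8,12,13,14,15}  (accept∈set)
'c' @ 4: {1,3,4,5,6,7,8,12,13,14,15}  (accept∈set)
'c' @ 5: {1,3,4,5,6,7,8,12,13,14,15}  (accept∈set)
'b' @ 6: {1,3,4,5,6,7,8,12,13,14,15}  (accept∈set)
'c' @ 7: {1,3,4,5,6,7,8,12,13,14,15}  (accept∈set)
'a' @ 8: {1,3,4,5,6,7,8,9,10,12,13,14,15}  (accept∈set)
'a' @ 9: {1,3,4,5,6,7,8,9,10,11,12,13,14,15}  (accept∈set)
end set {1,3,4,5,6,7,8,9,10,11,12,13,14,15} — state 1 in

Answer: ACCEPT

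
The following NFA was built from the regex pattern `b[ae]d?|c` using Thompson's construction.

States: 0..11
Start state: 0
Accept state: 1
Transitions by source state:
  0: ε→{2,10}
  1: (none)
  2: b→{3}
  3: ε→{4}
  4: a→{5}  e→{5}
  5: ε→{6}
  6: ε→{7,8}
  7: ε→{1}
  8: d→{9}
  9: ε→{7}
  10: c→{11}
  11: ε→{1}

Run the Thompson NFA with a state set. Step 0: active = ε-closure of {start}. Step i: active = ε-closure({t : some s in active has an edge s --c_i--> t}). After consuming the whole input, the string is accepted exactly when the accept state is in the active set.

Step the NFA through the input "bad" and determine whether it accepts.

start: ε-closure({0}) = {0,2,10}
'b' @ 1: {3,4}
'a' @ 2: {1,5,6,7,8}  ✓accept
'd' @ 3: {1,7,9}  ✓accept
final: {1,7,9}; accept 1 in set

Answer: ACCEPT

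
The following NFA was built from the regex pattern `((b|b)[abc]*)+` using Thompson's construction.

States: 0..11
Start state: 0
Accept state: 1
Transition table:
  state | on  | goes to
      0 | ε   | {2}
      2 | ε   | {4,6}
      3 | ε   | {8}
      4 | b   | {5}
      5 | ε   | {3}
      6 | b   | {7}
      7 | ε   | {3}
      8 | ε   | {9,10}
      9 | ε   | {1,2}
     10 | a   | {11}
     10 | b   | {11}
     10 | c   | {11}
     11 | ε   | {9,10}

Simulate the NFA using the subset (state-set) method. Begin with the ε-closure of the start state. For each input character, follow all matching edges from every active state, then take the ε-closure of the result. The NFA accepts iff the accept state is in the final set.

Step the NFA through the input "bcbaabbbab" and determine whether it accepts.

Answer: ACCEPT

Derivation:
S₀ = ε-closure({0}) = {0,2,4,6}
'b' @ 1: {1,2,3,4,5,6,7,8,9,10}  [accepting]
'c' @ 2: {1,2,4,6,9,10,11}  [accepting]
'b' @ 3: {1,2,3,4,5,6,7,8,9,10,11}  [accepting]
'a' @ 4: {1,2,4,6,9,10,11}  [accepting]
'a' @ 5: {1,2,4,6,9,10,11}  [accepting]
'b' @ 6: {1,2,3,4,5,6,7,8,9,10,11}  [accepting]
'b' @ 7: {1,2,3,4,5,6,7,8,9,10,11}  [accepting]
'b' @ 8: {1,2,3,4,5,6,7,8,9,10,11}  [accepting]
'a' @ 9: {1,2,4,6,9,10,11}  [accepting]
'b' @ 10: {1,2,3,4,5,6,7,8,9,10,11}  [accepting]
after full input: {1,2,3,4,5,6,7,8,9,10,11}  (accept=1 in)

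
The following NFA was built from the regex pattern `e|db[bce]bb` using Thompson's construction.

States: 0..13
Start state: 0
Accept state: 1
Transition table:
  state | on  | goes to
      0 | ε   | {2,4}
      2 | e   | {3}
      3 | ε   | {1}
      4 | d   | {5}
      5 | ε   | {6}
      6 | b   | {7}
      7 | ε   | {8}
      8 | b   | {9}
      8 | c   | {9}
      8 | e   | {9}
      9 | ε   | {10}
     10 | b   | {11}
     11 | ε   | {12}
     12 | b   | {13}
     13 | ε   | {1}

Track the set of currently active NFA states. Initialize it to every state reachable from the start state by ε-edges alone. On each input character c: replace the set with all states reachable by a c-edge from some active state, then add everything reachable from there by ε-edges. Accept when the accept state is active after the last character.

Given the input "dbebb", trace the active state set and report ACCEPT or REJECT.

start: ε-closure({0}) = {0,2,4}
'd' @ 1: {5,6}
'b' @ 2: {7,8}
'e' @ 3: {9,10}
'b' @ 4: {11,12}
'b' @ 5: {1,13}  (accept∈set)
final: {1,13}; accept 1 in set

Answer: ACCEPT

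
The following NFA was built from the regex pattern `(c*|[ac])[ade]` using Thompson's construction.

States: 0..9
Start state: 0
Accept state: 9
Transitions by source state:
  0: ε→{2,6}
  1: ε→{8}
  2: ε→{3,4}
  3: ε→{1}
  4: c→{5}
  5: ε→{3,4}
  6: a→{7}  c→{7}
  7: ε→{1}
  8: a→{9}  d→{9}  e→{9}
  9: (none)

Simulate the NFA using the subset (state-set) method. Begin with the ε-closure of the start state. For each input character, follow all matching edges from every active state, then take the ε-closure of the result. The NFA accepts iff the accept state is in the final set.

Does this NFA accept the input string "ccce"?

S₀ = ε-closure({0}) = {0,1,2,3,4,6,8}
'c' @ 1: {1,3,4,5,7,8}
'c' @ 2: {1,3,4,5,8}
'c' @ 3: {1,3,4,5,8}
'e' @ 4: {9}  ✓accept
after full input: {9}  (accept=9 in)

Answer: ACCEPT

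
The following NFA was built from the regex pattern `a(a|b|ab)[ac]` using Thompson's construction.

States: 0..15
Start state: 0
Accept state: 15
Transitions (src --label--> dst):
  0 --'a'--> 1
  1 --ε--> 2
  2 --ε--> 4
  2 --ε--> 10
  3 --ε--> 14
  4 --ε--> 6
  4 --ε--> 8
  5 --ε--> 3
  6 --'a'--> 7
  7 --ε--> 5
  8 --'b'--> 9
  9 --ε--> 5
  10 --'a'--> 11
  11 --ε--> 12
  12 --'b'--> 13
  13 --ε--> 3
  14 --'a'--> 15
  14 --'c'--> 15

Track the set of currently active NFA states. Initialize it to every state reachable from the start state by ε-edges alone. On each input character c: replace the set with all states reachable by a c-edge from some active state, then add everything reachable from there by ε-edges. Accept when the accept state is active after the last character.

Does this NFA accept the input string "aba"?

Answer: ACCEPT

Trace:
initial (ε-close {0}): {0}
'a' @ 1: {1,2,4,6,8,10}
'b' @ 2: {3,5,9,14}
'a' @ 3: {15}  [accepting]
final: {15}; accept 15 in set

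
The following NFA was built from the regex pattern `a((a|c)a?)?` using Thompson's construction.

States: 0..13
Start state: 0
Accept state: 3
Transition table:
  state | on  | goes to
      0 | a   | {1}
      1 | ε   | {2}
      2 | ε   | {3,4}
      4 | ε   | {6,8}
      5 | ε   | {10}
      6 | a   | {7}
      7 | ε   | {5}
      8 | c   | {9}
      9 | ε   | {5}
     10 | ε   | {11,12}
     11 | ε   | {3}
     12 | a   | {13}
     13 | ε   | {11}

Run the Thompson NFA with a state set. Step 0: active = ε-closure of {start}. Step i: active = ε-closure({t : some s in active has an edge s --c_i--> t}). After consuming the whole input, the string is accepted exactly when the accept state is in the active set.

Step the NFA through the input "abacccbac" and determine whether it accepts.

Answer: REJECT

Trace:
start: ε-closure({0}) = {0}
'a' @ 1: {1,2,3,4,6,8}  [accepting]
'b' @ 2: {}  — no active states
rest 'acccbac' ignored (set empty)
end set {} — state 3 not in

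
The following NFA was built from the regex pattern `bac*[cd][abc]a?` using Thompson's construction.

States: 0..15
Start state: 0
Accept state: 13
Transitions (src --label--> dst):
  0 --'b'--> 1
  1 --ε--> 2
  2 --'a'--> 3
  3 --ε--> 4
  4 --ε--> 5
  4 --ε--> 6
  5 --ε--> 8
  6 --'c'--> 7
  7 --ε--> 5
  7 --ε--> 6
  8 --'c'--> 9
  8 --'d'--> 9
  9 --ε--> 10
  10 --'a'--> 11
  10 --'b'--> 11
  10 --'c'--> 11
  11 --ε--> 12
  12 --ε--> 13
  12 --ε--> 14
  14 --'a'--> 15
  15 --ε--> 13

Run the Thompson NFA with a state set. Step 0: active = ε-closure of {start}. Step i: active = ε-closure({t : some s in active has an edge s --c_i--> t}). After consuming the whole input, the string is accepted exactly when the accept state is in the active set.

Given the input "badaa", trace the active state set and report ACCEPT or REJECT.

S₀ = ε-closure({0}) = {0}
'b' @ 1: {1,2}
'a' @ 2: {3,4,5,6,8}
'd' @ 3: {9,10}
'a' @ 4: {11,12,13,14}  (accept∈set)
'a' @ 5: {13,15}  (accept∈set)
after full input: {13,15}  (accept=13 in)

Answer: ACCEPT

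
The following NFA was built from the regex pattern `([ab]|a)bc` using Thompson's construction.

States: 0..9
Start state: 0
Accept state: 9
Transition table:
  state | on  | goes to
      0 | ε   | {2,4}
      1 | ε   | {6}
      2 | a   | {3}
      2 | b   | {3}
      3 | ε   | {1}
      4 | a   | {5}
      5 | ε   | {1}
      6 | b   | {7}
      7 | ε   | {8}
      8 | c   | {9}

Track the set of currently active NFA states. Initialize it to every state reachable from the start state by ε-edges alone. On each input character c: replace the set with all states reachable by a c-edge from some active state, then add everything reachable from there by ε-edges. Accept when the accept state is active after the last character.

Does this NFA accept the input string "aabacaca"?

initial (ε-close {0}): {0,2,4}
'a' @ 1: {1,3,5,6}
'a' @ 2: {}  — no active states
rest 'bacaca' ignored (set empty)
final: {}; accept 9 not in set

Answer: REJECT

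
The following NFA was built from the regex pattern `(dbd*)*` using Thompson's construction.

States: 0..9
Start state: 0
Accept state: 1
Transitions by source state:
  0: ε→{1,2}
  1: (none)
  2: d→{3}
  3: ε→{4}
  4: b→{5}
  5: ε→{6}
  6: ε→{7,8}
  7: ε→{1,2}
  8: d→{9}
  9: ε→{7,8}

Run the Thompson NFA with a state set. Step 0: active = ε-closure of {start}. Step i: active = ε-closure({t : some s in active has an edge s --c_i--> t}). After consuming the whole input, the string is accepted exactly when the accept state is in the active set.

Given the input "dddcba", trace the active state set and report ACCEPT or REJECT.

S₀ = ε-closure({0}) = {0,1,2}
'd' @ 1: {3,4}
'd' @ 2: {}  — state set empty
rest 'dcba' ignored (set empty)
after full input: {}  (accept=1 not in)

Answer: REJECT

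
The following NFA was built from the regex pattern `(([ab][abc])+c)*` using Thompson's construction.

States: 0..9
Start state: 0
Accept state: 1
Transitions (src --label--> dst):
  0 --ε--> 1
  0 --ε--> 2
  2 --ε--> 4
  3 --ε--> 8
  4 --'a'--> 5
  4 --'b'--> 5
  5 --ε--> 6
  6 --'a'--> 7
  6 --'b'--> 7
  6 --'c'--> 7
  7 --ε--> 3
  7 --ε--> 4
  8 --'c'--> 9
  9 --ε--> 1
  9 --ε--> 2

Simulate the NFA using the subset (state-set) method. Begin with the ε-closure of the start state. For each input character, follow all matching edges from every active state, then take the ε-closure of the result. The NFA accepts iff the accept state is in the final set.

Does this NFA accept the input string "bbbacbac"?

Answer: ACCEPT

Derivation:
S₀ = ε-closure({0}) = {0,1,2,4}
'b' @ 1: {5,6}
'b' @ 2: {3,4,7,8}
'b' @ 3: {5,6}
'a' @ 4: {3,4,7,8}
'c' @ 5: {1,2,4,9}  (accept∈set)
'b' @ 6: {5,6}
'a' @ 7: {3,4,7,8}
'c' @ 8: {1,2,4,9}  (accept∈set)
final: {1,2,4,9}; accept 1 in set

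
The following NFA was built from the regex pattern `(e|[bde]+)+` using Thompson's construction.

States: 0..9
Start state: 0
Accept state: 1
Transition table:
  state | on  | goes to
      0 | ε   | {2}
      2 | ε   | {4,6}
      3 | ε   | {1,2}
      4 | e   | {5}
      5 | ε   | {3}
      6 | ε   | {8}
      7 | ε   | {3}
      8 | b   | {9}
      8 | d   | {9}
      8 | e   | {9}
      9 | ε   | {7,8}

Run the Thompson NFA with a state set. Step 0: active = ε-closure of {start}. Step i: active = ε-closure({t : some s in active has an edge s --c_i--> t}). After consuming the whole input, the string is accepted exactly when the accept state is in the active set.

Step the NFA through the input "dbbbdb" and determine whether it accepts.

initial (ε-close {0}): {0,2,4,6,8}
'd' @ 1: {1,2,3,4,6,7,8,9}  [accepting]
'b' @ 2: {1,2,3,4,6,7,8,9}  [accepting]
'b' @ 3: {1,2,3,4,6,7,8,9}  [accepting]
'b' @ 4: {1,2,3,4,6,7,8,9}  [accepting]
'd' @ 5: {1,2,3,4,6,7,8,9}  [accepting]
'b' @ 6: {1,2,3,4,6,7,8,9}  [accepting]
end set {1,2,3,4,6,7,8,9} — state 1 in

Answer: ACCEPT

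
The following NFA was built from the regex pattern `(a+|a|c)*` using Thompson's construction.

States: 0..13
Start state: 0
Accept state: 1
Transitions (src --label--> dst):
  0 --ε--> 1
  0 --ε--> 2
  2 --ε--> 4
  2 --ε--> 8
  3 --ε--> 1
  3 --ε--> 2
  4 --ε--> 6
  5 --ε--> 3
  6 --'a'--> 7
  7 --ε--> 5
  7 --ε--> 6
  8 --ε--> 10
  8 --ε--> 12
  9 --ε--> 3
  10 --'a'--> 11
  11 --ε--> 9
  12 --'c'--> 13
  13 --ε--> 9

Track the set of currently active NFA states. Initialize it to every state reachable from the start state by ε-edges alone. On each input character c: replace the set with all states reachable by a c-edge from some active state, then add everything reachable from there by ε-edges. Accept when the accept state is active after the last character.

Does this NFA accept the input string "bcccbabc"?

initial (ε-close {0}): {0,1,2,4,6,8,10,12}
'b' @ 1: {}  — dead — no transitions
rest 'cccbabc' ignored (set empty)
end set {} — state 1 not in

Answer: REJECT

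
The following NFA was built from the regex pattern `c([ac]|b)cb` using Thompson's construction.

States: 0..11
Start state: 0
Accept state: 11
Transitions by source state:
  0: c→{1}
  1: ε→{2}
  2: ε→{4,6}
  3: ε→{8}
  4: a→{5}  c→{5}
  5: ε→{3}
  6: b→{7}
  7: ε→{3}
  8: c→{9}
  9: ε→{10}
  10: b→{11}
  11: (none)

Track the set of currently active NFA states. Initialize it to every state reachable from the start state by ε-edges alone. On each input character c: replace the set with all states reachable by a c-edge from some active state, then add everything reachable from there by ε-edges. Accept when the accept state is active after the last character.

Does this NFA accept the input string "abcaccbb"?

S₀ = ε-closure({0}) = {0}
'a' @ 1: {}  — no active states
rest 'bcaccbb' ignored (set empty)
final: {}; accept 11 not in set

Answer: REJECT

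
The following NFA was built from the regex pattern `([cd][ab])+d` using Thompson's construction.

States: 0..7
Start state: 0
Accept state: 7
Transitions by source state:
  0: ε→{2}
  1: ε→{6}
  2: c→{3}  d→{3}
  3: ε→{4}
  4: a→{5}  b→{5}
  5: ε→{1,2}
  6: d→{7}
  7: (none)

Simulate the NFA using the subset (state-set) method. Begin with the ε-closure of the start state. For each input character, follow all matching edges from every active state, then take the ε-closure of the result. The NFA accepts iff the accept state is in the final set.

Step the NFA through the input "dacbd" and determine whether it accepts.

S₀ = ε-closure({0}) = {0,2}
'd' @ 1: {3,4}
'a' @ 2: {1,2,5,6}
'c' @ 3: {3,4}
'b' @ 4: {1,2,5,6}
'd' @ 5: {3,4,7}  (accept∈set)
end set {3,4,7} — state 7 in

Answer: ACCEPT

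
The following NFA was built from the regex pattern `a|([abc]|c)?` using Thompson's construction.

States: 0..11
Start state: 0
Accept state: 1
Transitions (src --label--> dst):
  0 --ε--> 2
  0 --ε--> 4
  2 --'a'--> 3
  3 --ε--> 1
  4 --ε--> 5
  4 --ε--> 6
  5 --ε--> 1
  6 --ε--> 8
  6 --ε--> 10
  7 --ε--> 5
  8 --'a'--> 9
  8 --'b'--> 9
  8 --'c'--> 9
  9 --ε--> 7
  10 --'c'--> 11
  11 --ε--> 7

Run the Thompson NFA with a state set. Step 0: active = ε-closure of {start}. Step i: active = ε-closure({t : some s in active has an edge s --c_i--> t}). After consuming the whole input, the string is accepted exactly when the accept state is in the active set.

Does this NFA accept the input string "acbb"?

Answer: REJECT

Steps:
start: ε-closure({0}) = {0,1,2,4,5,6,8,10}
'a' @ 1: {1,3,5,7,9}  ✓accept
'c' @ 2: {}  — state set empty
rest 'bb' ignored (set empty)
final: {}; accept 1 not in set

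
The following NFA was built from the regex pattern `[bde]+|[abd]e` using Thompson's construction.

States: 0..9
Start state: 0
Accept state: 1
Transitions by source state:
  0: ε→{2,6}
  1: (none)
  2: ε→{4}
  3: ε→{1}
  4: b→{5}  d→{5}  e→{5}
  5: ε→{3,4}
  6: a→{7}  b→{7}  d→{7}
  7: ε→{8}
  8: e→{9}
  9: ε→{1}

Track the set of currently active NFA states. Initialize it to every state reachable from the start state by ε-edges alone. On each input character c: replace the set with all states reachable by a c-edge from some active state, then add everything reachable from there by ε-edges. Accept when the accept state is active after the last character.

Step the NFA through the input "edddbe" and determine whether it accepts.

Answer: ACCEPT

Derivation:
start: ε-closure({0}) = {0,2,4,6}
'e' @ 1: {1,3,4,5}  (accept∈set)
'd' @ 2: {1,3,4,5}  (accept∈set)
'd' @ 3: {1,3,4,5}  (accept∈set)
'd' @ 4: {1,3,4,5}  (accept∈set)
'b' @ 5: {1,3,4,5}  (accept∈set)
'e' @ 6: {1,3,4,5}  (accept∈set)
final: {1,3,4,5}; accept 1 in set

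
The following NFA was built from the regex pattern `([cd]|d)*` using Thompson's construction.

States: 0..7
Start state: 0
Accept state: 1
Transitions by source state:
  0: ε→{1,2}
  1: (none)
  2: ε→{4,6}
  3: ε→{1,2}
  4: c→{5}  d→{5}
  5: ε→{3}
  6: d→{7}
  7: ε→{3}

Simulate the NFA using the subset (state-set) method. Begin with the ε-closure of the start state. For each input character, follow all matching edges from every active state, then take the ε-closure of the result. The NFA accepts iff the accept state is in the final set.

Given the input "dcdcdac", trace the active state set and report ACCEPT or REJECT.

initial (ε-close {0}): {0,1,2,4,6}
'd' @ 1: {1,2,3,4,5,6,7}  (accept∈set)
'c' @ 2: {1,2,3,4,5,6}  (accept∈set)
'd' @ 3: {1,2,3,4,5,6,7}  (accept∈set)
'c' @ 4: {1,2,3,4,5,6}  (accept∈set)
'd' @ 5: {1,2,3,4,5,6,7}  (accept∈set)
'a' @ 6: {}  — state set empty
rest 'c' ignored (set empty)
end set {} — state 1 not in

Answer: REJECT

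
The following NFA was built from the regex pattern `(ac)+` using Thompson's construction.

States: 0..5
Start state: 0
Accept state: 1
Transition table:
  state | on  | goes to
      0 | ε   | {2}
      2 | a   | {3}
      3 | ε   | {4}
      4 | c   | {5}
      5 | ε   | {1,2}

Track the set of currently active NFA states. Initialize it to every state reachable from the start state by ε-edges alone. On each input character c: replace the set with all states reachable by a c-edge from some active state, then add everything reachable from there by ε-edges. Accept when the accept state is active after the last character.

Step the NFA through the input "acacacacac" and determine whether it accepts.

start: ε-closure({0}) = {0,2}
'a' @ 1: {3,4}
'c' @ 2: {1,2,5}  (accept∈set)
'a' @ 3: {3,4}
'c' @ 4: {1,2,5}  (accept∈set)
'a' @ 5: {3,4}
'c' @ 6: {1,2,5}  (accept∈set)
'a' @ 7: {3,4}
'c' @ 8: {1,2,5}  (accept∈set)
'a' @ 9: {3,4}
'c' @ 10: {1,2,5}  (accept∈set)
end set {1,2,5} — state 1 in

Answer: ACCEPT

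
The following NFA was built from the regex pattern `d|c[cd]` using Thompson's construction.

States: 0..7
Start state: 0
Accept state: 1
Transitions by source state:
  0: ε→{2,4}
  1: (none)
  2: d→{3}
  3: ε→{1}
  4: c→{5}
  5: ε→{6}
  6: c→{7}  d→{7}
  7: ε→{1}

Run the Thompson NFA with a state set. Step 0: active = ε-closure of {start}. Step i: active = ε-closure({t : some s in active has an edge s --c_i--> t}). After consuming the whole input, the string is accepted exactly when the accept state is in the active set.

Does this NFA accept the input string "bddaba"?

Answer: REJECT

Derivation:
S₀ = ε-closure({0}) = {0,2,4}
'b' @ 1: {}  — state set empty
rest 'ddaba' ignored (set empty)
final: {}; accept 1 not in set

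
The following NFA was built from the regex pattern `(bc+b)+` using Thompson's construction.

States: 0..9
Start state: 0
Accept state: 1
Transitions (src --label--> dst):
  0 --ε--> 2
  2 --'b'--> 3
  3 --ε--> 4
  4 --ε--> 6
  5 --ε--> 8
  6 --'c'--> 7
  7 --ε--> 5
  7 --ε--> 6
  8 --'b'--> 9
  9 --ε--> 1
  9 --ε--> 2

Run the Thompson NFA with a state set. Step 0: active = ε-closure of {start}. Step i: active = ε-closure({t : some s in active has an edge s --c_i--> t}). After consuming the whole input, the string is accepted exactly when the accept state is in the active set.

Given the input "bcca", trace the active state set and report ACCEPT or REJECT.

start: ε-closure({0}) = {0,2}
'b' @ 1: {3,4,6}
'c' @ 2: {5,6,7,8}
'c' @ 3: {5,6,7,8}
'a' @ 4: {}  — no active states
after full input: {}  (accept=1 not in)

Answer: REJECT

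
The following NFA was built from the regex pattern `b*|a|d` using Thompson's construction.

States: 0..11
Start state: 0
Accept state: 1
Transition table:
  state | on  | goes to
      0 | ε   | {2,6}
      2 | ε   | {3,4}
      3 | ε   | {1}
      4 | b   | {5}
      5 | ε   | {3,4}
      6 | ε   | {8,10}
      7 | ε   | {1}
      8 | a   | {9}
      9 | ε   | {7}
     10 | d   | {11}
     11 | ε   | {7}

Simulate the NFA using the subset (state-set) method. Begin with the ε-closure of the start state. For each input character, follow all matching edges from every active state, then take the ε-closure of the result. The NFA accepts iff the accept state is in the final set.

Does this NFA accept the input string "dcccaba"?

start: ε-closure({0}) = {0,1,2,3,4,6,8,10}
'd' @ 1: {1,7,11}  (accept∈set)
'c' @ 2: {}  — no active states
rest 'ccaba' ignored (set empty)
end set {} — state 1 not in

Answer: REJECT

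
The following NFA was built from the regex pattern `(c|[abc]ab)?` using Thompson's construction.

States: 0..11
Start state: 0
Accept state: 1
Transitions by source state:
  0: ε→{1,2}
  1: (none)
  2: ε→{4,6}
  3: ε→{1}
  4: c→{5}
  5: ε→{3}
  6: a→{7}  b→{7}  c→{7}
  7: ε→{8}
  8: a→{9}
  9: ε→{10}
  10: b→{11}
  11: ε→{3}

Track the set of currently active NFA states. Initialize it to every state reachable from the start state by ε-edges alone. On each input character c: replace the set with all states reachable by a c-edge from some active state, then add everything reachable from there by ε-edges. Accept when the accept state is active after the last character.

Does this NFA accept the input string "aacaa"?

Answer: REJECT

Steps:
start: ε-closure({0}) = {0,1,2,4,6}
'a' @ 1: {7,8}
'a' @ 2: {9,10}
'c' @ 3: {}  — state set empty
rest 'aa' ignored (set empty)
end set {} — state 1 not in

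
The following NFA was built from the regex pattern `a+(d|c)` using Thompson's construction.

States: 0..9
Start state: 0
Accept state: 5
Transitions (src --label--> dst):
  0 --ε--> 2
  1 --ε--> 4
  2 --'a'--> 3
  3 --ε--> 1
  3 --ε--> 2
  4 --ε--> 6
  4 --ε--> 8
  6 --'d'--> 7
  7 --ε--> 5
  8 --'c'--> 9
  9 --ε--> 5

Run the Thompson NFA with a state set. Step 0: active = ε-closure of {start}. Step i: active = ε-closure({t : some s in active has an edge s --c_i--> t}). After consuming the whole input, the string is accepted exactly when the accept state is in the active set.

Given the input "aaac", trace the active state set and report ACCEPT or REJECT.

Answer: ACCEPT

Derivation:
S₀ = ε-closure({0}) = {0,2}
'a' @ 1: {1,2,3,4,6,8}
'a' @ 2: {1,2,3,4,6,8}
'a' @ 3: {1,2,3,4,6,8}
'c' @ 4: {5,9}  ✓accept
final: {5,9}; accept 5 in set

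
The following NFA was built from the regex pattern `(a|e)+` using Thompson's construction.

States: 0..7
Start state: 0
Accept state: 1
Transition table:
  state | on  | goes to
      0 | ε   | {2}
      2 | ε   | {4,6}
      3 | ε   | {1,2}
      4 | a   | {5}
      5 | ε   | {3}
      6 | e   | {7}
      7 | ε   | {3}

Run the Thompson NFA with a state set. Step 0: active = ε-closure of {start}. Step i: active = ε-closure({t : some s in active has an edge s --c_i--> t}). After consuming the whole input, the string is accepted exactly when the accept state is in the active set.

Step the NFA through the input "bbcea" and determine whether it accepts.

initial (ε-close {0}): {0,2,4,6}
'b' @ 1: {}  — no active states
rest 'bcea' ignored (set empty)
final: {}; accept 1 not in set

Answer: REJECT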